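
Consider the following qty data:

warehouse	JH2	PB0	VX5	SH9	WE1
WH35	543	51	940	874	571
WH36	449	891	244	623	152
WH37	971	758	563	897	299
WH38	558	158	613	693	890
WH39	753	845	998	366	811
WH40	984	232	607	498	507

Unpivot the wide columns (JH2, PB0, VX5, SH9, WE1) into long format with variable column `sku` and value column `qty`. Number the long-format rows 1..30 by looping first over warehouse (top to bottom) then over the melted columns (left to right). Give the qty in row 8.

244

30 rows total (6 × 5). Row 8: index ⌊(8-1)/5⌋ = 1 into warehouse → WH36; (8-1) mod 5 = 2 into the melted columns → VX5.
So row 8 is (WH36, VX5, 244); qty = 244.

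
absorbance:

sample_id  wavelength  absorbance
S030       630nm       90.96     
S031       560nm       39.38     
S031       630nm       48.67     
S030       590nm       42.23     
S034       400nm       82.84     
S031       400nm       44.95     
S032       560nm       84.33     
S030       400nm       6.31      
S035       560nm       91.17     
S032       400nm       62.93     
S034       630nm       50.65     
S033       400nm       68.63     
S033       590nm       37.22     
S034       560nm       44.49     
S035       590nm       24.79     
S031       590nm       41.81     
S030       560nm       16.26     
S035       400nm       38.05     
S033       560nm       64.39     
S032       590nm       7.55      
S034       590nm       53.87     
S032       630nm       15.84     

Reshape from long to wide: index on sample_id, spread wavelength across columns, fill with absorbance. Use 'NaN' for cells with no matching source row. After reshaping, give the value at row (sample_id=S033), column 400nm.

68.63

The long row with sample_id=S033, wavelength=400nm has absorbance=68.63.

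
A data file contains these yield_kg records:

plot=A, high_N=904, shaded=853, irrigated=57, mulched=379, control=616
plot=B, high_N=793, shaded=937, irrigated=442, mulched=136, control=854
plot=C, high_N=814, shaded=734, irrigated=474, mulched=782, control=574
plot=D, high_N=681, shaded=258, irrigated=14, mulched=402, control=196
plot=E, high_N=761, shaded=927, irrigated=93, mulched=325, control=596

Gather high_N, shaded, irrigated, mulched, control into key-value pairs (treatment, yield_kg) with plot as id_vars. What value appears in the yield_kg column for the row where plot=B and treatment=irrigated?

442

Unpivoting turns each (plot, wide-column) pair into one long row.
The wide cell at row B, column irrigated holds 442, so the long row (B, irrigated) has yield_kg=442.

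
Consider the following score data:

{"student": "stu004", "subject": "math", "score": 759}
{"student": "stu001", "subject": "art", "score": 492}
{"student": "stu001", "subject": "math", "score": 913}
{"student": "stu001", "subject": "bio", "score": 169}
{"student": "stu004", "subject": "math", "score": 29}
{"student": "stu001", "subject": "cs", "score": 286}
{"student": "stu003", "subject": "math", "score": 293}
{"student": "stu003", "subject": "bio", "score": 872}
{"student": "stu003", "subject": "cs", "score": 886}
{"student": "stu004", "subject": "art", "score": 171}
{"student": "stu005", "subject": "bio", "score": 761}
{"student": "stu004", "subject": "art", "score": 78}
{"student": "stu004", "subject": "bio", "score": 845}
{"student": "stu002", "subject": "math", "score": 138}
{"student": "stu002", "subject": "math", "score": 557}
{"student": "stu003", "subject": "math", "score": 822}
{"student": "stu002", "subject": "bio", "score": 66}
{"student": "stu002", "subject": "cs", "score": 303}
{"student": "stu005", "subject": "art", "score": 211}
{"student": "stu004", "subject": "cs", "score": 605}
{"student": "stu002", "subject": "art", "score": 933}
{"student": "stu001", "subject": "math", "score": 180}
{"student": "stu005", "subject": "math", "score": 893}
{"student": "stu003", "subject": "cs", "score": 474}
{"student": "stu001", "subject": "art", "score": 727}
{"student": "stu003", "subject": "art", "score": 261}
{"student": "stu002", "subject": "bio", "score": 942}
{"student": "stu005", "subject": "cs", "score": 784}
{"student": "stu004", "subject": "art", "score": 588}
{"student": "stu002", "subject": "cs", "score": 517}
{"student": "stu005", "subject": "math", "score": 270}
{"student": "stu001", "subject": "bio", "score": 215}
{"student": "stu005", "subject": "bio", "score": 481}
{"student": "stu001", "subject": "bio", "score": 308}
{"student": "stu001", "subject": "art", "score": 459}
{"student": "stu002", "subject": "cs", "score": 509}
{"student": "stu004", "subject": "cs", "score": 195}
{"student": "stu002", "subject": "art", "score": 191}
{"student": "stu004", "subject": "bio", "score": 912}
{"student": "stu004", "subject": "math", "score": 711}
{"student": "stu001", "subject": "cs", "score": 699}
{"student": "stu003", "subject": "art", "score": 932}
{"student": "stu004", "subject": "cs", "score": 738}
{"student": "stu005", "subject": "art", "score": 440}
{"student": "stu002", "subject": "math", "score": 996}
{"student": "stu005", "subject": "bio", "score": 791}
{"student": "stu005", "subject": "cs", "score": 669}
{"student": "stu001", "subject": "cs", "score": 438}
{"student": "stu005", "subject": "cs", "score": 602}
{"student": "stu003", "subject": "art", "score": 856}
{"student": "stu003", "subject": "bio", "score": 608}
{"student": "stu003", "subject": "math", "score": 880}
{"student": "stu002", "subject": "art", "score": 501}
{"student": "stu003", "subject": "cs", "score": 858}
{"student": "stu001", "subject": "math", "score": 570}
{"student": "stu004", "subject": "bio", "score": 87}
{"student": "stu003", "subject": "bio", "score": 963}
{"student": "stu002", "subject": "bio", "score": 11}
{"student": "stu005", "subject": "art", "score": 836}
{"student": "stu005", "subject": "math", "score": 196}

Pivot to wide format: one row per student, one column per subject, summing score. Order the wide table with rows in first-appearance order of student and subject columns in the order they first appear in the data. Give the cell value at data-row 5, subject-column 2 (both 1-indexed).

1625

With rows in first-appearance order of student, row 5 is student=stu002. subject columns in first-appearance order: math, art, bio, cs; column 2 is art.
Long rows with student=stu002, subject=art: 933 + 191 + 501 = 1625.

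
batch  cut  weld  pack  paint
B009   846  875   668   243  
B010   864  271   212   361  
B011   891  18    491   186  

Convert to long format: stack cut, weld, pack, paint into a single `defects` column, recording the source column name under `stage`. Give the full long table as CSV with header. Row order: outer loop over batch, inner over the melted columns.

batch,stage,defects
B009,cut,846
B009,weld,875
B009,pack,668
B009,paint,243
B010,cut,864
B010,weld,271
B010,pack,212
B010,paint,361
B011,cut,891
B011,weld,18
B011,pack,491
B011,paint,186

Each (batch, column) pair becomes one row: 3 × 4 = 12 rows.
For example, (B009, cut) → defects=846.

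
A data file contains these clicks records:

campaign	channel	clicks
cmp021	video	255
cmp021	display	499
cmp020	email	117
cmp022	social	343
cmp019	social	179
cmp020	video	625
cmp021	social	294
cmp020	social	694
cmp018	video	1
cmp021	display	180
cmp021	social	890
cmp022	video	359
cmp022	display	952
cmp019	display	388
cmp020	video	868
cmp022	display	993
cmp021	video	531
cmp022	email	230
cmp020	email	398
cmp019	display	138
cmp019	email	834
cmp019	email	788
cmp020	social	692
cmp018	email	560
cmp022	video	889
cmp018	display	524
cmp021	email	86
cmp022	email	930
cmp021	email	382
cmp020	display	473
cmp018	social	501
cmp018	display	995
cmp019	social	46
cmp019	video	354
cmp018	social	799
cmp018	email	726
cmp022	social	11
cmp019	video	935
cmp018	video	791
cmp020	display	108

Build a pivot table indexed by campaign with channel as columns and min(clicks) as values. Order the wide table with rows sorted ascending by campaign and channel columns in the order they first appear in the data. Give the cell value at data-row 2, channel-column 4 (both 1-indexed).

46

With rows sorted ascending by campaign, row 2 is campaign=cmp019. channel columns in first-appearance order: video, display, email, social; column 4 is social.
Long rows with campaign=cmp019, channel=social: min(179, 46) = 46.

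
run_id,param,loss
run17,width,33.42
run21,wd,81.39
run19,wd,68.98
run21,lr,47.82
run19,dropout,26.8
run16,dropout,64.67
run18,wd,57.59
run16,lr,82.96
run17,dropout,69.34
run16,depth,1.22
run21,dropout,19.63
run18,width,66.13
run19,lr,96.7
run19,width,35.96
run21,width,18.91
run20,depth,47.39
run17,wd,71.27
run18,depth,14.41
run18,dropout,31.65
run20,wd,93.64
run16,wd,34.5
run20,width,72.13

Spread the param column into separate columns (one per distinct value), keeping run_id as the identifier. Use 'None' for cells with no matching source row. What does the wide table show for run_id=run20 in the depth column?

47.39

The long row with run_id=run20, param=depth has loss=47.39.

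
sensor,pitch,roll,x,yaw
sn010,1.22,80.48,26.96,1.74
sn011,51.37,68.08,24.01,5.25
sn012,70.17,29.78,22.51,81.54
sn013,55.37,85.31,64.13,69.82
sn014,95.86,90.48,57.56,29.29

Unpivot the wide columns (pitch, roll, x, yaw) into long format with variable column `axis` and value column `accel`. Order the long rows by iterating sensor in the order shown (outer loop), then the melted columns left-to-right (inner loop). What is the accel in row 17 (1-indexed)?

20 rows total (5 × 4). Row 17: index ⌊(17-1)/4⌋ = 4 into sensor → sn014; (17-1) mod 4 = 0 into the melted columns → pitch.
So row 17 is (sn014, pitch, 95.86); accel = 95.86.

95.86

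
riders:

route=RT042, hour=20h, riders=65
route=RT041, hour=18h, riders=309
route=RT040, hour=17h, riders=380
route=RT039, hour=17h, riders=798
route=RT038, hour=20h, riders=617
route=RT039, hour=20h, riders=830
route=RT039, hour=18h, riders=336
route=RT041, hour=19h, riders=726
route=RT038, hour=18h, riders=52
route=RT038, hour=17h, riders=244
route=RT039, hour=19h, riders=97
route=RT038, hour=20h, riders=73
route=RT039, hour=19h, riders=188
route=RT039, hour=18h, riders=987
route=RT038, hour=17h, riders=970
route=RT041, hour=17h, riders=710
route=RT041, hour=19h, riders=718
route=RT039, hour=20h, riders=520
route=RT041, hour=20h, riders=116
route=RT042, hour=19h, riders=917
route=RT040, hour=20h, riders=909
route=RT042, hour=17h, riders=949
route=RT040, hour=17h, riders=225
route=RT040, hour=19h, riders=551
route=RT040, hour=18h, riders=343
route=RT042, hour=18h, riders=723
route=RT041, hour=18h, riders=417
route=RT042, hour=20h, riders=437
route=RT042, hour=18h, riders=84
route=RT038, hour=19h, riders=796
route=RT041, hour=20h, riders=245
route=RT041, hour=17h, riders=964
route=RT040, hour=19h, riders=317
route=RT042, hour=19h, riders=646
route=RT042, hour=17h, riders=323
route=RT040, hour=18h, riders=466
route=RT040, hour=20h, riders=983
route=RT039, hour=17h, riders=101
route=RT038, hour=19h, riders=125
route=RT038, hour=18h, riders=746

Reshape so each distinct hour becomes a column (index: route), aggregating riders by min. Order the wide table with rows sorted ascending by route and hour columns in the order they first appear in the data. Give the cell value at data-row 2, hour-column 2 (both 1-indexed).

336

With rows sorted ascending by route, row 2 is route=RT039. hour columns in first-appearance order: 20h, 18h, 17h, 19h; column 2 is 18h.
Long rows with route=RT039, hour=18h: min(336, 987) = 336.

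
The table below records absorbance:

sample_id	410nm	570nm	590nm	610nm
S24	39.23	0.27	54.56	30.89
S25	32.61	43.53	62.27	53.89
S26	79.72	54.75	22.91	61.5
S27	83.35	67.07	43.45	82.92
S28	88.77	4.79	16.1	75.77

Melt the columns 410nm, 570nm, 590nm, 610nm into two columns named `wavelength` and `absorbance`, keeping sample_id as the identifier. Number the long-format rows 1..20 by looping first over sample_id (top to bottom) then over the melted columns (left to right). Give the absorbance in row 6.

43.53

20 rows total (5 × 4). Row 6: index ⌊(6-1)/4⌋ = 1 into sample_id → S25; (6-1) mod 4 = 1 into the melted columns → 570nm.
So row 6 is (S25, 570nm, 43.53); absorbance = 43.53.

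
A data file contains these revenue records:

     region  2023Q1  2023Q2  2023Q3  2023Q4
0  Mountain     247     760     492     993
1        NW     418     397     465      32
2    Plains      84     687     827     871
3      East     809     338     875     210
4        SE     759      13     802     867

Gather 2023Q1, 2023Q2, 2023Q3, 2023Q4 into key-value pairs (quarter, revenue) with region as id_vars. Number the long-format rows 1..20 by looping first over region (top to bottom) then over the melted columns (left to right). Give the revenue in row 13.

20 rows total (5 × 4). Row 13: index ⌊(13-1)/4⌋ = 3 into region → East; (13-1) mod 4 = 0 into the melted columns → 2023Q1.
So row 13 is (East, 2023Q1, 809); revenue = 809.

809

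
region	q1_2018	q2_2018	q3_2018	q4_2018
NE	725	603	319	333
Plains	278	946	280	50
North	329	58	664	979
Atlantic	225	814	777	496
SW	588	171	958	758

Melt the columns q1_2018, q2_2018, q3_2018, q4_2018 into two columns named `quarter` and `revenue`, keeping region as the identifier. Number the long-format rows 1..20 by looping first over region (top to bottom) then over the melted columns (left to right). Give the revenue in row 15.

777

20 rows total (5 × 4). Row 15: index ⌊(15-1)/4⌋ = 3 into region → Atlantic; (15-1) mod 4 = 2 into the melted columns → q3_2018.
So row 15 is (Atlantic, q3_2018, 777); revenue = 777.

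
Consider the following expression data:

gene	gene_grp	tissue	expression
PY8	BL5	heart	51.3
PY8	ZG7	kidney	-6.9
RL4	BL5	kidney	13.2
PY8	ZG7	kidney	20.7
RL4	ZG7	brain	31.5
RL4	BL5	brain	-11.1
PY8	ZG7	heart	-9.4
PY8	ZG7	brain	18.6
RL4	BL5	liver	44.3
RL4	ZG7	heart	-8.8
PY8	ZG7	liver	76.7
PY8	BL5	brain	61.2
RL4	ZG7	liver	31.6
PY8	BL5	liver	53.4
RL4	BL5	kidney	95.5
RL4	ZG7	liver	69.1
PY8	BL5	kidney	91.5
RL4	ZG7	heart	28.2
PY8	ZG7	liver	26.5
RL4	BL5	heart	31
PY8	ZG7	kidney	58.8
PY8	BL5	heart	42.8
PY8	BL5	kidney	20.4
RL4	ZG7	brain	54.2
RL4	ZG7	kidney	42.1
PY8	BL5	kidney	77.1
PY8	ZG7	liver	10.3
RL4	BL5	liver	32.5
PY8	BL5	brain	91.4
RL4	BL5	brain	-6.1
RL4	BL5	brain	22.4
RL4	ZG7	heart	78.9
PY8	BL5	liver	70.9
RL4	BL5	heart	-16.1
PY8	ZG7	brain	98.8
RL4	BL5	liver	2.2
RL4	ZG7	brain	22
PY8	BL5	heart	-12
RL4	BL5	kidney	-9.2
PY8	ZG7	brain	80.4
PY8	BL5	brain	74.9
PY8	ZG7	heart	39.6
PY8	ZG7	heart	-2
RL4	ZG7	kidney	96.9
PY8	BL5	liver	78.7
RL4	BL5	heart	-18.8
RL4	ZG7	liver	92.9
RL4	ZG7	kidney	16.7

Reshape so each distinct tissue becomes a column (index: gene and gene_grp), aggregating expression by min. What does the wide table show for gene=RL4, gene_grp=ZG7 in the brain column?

Rows with gene=RL4, gene_grp=ZG7 and tissue=brain: expression values are 31.5, 54.2, 22.
min(31.5, 54.2, 22) = 22.

22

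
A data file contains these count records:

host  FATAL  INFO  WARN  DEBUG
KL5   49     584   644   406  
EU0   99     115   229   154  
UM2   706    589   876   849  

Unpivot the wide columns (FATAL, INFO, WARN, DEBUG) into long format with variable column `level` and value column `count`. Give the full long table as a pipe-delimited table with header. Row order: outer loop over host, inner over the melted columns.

| host | level | count |
| KL5 | FATAL | 49 |
| KL5 | INFO | 584 |
| KL5 | WARN | 644 |
| KL5 | DEBUG | 406 |
| EU0 | FATAL | 99 |
| EU0 | INFO | 115 |
| EU0 | WARN | 229 |
| EU0 | DEBUG | 154 |
| UM2 | FATAL | 706 |
| UM2 | INFO | 589 |
| UM2 | WARN | 876 |
| UM2 | DEBUG | 849 |

Each (host, column) pair becomes one row: 3 × 4 = 12 rows.
For example, (KL5, FATAL) → count=49.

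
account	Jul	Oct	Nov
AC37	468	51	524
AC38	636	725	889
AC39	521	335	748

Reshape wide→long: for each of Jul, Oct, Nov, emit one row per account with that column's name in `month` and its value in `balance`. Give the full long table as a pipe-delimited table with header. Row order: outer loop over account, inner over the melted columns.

| account | month | balance |
| AC37 | Jul | 468 |
| AC37 | Oct | 51 |
| AC37 | Nov | 524 |
| AC38 | Jul | 636 |
| AC38 | Oct | 725 |
| AC38 | Nov | 889 |
| AC39 | Jul | 521 |
| AC39 | Oct | 335 |
| AC39 | Nov | 748 |

Each (account, column) pair becomes one row: 3 × 3 = 9 rows.
For example, (AC37, Jul) → balance=468.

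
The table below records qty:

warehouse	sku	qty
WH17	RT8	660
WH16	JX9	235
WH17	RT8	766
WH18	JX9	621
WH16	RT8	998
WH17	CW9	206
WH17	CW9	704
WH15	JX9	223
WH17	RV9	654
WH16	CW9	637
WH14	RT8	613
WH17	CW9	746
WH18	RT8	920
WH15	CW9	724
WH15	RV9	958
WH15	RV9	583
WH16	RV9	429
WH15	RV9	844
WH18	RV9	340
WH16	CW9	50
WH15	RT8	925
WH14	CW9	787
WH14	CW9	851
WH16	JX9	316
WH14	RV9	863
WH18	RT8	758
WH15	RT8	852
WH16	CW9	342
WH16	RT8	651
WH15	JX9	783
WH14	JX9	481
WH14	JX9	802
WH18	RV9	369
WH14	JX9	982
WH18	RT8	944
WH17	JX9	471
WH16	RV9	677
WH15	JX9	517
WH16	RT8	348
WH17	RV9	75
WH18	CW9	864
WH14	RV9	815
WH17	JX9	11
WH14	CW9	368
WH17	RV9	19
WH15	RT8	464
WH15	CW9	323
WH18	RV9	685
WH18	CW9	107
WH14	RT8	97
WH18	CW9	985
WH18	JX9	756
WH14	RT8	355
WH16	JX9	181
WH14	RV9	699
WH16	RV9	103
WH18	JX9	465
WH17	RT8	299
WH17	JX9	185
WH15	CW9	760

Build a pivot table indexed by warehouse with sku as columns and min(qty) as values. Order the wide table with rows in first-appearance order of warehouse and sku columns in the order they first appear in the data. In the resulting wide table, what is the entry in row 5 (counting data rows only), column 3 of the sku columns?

With rows in first-appearance order of warehouse, row 5 is warehouse=WH14. sku columns in first-appearance order: RT8, JX9, CW9, RV9; column 3 is CW9.
Long rows with warehouse=WH14, sku=CW9: min(787, 851, 368) = 368.

368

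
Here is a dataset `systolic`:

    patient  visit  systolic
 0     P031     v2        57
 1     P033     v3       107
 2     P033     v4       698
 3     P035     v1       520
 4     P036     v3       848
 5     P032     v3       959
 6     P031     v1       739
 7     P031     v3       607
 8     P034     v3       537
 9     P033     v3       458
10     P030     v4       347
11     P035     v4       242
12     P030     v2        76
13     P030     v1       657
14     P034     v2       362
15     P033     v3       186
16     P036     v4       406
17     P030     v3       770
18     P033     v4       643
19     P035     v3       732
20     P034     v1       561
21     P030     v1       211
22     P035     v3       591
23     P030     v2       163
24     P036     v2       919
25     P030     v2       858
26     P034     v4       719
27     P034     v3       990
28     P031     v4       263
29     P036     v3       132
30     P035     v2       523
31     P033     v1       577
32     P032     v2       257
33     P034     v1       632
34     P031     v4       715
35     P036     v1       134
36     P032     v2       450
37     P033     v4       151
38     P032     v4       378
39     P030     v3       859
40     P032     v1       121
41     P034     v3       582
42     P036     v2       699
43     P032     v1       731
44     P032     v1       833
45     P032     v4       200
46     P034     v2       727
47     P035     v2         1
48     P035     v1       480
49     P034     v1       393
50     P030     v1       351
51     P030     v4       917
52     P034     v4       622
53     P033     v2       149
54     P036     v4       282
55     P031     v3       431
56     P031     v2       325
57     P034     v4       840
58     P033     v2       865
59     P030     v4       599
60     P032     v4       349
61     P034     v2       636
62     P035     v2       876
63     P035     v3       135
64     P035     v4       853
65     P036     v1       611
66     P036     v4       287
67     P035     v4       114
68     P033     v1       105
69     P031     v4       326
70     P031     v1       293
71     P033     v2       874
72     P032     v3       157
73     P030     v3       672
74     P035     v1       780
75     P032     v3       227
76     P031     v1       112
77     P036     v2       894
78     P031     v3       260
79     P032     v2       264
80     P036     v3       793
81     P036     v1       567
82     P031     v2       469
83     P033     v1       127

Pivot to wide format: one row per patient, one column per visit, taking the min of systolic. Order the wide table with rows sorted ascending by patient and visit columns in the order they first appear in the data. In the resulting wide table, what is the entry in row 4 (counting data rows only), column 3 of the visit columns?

With rows sorted ascending by patient, row 4 is patient=P033. visit columns in first-appearance order: v2, v3, v4, v1; column 3 is v4.
Long rows with patient=P033, visit=v4: min(698, 643, 151) = 151.

151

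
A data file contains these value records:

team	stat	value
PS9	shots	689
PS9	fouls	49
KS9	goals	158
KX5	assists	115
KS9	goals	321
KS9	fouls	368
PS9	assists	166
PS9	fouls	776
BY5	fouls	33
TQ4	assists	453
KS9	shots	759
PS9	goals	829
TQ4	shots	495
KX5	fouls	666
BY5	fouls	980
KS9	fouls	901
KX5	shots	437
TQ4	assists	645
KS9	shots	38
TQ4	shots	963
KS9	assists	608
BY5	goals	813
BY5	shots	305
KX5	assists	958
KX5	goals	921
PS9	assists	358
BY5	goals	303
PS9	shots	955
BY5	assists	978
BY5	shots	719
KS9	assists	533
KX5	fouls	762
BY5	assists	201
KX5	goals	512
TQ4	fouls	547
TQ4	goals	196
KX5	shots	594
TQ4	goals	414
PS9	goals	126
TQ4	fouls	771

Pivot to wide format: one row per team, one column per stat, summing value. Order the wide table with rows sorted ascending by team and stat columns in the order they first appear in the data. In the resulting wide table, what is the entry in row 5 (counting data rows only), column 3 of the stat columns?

610

With rows sorted ascending by team, row 5 is team=TQ4. stat columns in first-appearance order: shots, fouls, goals, assists; column 3 is goals.
Long rows with team=TQ4, stat=goals: 196 + 414 = 610.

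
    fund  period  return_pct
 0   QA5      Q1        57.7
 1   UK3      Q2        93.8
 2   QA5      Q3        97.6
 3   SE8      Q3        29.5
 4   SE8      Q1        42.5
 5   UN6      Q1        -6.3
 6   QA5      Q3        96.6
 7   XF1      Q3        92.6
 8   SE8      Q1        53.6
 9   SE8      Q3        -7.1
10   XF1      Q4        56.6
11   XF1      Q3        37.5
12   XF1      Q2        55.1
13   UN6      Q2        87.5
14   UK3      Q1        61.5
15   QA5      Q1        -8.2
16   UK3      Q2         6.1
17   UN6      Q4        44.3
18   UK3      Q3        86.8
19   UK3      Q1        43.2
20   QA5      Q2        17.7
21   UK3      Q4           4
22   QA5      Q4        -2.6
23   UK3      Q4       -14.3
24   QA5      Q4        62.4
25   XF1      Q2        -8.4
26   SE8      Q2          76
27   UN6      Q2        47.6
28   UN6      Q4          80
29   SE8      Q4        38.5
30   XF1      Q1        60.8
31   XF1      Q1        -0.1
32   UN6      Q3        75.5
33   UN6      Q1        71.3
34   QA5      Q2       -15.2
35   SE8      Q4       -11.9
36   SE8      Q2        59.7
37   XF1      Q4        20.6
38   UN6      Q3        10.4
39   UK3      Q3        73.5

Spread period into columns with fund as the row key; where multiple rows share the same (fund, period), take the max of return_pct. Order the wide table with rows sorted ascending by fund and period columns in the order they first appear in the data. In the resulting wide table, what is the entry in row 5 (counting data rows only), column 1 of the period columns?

With rows sorted ascending by fund, row 5 is fund=XF1. period columns in first-appearance order: Q1, Q2, Q3, Q4; column 1 is Q1.
Long rows with fund=XF1, period=Q1: max(60.8, -0.1) = 60.8.

60.8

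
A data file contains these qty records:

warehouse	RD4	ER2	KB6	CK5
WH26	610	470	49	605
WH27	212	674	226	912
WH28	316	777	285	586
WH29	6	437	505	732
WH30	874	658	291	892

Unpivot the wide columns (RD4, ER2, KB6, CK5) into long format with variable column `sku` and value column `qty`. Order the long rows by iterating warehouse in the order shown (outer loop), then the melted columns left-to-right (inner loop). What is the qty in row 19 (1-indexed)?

291

20 rows total (5 × 4). Row 19: index ⌊(19-1)/4⌋ = 4 into warehouse → WH30; (19-1) mod 4 = 2 into the melted columns → KB6.
So row 19 is (WH30, KB6, 291); qty = 291.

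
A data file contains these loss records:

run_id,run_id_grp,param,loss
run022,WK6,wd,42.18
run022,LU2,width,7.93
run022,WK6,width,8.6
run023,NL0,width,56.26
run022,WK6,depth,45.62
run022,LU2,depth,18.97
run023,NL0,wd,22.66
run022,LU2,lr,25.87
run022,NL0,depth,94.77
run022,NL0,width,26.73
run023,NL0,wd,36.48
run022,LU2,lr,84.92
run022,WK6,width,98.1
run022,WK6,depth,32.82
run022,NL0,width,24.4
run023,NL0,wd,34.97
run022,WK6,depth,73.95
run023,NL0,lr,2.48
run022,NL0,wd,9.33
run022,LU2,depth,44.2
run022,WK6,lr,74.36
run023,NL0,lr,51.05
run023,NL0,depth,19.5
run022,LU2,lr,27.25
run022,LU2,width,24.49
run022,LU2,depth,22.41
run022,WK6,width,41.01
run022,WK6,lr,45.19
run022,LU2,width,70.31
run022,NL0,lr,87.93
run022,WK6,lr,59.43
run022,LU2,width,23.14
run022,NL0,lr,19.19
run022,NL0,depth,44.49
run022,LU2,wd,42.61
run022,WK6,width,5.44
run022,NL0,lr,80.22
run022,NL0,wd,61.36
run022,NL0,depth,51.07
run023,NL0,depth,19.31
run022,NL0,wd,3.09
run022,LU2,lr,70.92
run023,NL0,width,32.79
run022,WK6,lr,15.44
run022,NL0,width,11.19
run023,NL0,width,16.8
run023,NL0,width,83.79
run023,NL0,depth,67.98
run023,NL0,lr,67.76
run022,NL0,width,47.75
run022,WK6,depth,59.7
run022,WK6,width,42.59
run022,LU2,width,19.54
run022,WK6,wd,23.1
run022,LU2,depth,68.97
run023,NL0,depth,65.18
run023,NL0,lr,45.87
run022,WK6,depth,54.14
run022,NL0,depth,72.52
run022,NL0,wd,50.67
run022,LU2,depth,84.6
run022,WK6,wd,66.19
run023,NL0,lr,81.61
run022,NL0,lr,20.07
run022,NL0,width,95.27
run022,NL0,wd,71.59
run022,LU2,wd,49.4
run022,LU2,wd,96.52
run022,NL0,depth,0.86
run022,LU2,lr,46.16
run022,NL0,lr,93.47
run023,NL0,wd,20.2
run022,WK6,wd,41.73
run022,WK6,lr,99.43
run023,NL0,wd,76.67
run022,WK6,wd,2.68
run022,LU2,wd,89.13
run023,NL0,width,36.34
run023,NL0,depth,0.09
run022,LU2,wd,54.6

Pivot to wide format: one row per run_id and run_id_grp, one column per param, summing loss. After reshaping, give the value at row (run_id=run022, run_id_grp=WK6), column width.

195.74

Rows with run_id=run022, run_id_grp=WK6 and param=width: loss values are 8.6, 98.1, 41.01, 5.44, 42.59.
8.6 + 98.1 + 41.01 + 5.44 + 42.59 = 195.74.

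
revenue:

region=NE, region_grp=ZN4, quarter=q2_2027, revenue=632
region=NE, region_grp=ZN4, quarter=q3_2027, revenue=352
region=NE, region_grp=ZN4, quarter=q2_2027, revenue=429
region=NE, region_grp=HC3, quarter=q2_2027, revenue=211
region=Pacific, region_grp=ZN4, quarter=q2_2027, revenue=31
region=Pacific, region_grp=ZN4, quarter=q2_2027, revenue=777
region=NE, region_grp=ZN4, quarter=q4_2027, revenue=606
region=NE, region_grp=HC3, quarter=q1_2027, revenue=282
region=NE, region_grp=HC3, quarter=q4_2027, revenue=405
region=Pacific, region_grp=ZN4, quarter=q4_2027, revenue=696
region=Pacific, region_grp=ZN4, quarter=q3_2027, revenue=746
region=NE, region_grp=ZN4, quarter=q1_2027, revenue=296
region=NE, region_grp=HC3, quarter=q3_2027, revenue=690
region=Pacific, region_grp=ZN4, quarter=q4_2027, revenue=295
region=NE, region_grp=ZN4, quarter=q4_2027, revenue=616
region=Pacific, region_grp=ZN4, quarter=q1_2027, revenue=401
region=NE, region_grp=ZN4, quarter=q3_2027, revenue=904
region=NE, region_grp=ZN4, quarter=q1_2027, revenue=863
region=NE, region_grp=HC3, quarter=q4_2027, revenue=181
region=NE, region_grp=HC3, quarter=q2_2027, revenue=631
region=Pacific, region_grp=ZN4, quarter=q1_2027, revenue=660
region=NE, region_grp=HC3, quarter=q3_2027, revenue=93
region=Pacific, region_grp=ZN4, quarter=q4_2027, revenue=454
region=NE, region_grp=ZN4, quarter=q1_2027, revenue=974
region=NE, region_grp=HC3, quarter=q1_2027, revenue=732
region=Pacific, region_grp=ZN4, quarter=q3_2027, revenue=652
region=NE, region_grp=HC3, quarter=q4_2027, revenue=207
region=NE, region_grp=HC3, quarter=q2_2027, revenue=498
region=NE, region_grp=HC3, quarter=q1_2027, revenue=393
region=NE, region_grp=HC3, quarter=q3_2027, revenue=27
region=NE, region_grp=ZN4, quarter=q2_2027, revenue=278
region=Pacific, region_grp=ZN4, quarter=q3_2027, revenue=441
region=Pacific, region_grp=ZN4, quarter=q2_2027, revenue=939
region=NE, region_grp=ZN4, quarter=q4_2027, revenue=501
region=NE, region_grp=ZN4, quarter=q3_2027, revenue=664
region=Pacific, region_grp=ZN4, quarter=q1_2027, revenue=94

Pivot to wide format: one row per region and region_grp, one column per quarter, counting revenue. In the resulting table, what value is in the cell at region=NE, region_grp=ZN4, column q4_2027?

Rows with region=NE, region_grp=ZN4 and quarter=q4_2027: revenue values are 606, 616, 501.
3 rows match — count = 3.

3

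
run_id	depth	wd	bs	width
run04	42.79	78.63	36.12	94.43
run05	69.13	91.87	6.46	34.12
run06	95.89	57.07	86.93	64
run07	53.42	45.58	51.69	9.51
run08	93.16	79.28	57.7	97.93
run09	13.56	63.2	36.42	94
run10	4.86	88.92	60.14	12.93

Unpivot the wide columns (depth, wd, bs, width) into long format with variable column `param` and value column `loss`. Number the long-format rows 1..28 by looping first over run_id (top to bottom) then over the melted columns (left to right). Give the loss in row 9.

28 rows total (7 × 4). Row 9: index ⌊(9-1)/4⌋ = 2 into run_id → run06; (9-1) mod 4 = 0 into the melted columns → depth.
So row 9 is (run06, depth, 95.89); loss = 95.89.

95.89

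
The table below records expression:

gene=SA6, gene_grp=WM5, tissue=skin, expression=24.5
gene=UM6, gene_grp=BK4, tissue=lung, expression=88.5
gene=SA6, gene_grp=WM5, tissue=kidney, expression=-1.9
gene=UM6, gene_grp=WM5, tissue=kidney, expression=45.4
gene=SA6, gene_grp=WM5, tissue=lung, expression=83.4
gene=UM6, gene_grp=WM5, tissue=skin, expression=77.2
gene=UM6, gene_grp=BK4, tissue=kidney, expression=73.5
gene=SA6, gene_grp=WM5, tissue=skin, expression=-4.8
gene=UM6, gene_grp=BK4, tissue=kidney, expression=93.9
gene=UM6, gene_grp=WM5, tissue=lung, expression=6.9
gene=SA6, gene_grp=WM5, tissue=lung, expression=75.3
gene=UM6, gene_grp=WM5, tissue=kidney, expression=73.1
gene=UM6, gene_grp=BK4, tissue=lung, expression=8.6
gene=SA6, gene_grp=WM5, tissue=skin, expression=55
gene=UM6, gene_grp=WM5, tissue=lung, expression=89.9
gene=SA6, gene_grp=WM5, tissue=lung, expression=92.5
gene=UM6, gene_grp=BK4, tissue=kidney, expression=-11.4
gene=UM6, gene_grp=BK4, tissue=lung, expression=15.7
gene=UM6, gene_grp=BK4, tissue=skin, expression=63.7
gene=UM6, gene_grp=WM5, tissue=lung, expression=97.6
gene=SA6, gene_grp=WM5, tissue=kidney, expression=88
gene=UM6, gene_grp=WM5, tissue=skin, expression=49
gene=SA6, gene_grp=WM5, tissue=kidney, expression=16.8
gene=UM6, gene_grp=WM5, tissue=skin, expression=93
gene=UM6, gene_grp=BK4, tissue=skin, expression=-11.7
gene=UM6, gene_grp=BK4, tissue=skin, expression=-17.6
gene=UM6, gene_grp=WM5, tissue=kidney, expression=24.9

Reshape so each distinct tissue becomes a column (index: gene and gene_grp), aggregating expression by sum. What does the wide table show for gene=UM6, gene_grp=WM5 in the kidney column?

143.4

Rows with gene=UM6, gene_grp=WM5 and tissue=kidney: expression values are 45.4, 73.1, 24.9.
45.4 + 73.1 + 24.9 = 143.4.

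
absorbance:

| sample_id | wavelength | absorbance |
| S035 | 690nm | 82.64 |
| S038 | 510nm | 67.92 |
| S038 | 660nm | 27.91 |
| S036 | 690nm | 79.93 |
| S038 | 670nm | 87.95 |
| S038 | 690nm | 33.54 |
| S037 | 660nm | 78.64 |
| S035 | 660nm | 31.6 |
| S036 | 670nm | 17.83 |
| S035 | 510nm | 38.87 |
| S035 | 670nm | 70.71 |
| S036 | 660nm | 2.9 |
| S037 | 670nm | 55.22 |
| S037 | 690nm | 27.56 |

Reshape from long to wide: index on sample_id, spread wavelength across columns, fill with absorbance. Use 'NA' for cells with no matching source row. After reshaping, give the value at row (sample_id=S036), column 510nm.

NA

No long-format row has sample_id=S036 and wavelength=510nm, so the cell is NA.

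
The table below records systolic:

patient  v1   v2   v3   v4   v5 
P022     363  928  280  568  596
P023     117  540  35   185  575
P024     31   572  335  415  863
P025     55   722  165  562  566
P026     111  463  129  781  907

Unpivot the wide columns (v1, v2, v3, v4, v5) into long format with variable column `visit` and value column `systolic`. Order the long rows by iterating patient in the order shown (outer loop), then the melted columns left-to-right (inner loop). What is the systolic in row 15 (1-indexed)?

863

25 rows total (5 × 5). Row 15: index ⌊(15-1)/5⌋ = 2 into patient → P024; (15-1) mod 5 = 4 into the melted columns → v5.
So row 15 is (P024, v5, 863); systolic = 863.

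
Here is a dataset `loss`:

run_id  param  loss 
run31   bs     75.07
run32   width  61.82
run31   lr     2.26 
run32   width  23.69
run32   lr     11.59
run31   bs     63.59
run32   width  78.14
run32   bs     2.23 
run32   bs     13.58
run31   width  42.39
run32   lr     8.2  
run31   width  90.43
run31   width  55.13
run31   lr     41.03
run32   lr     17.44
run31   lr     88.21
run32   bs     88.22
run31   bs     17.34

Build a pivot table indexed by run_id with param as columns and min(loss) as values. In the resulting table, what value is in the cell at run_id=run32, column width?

23.69

Rows with run_id=run32 and param=width: loss values are 61.82, 23.69, 78.14.
min(61.82, 23.69, 78.14) = 23.69.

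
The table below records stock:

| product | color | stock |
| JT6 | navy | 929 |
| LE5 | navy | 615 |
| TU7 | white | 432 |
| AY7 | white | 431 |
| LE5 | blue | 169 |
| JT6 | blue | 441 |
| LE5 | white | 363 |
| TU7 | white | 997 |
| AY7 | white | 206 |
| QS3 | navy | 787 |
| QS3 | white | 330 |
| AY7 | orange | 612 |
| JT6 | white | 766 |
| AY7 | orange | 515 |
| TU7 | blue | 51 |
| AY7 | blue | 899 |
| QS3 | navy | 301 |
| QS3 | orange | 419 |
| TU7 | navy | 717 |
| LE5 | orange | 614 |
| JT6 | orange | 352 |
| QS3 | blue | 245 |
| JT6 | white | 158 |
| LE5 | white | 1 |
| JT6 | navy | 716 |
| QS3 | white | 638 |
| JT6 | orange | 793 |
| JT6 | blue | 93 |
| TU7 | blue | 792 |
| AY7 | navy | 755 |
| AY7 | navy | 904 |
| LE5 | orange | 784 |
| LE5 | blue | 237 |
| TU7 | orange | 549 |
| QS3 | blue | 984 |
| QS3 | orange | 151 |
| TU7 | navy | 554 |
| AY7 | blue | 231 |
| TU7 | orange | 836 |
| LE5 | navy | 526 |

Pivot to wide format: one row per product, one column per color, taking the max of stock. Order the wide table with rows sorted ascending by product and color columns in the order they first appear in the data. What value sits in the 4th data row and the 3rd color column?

984

With rows sorted ascending by product, row 4 is product=QS3. color columns in first-appearance order: navy, white, blue, orange; column 3 is blue.
Long rows with product=QS3, color=blue: max(245, 984) = 984.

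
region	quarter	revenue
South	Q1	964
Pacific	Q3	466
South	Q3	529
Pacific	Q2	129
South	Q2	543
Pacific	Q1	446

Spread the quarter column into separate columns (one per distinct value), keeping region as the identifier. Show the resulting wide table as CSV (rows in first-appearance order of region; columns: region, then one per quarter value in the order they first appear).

region,Q1,Q3,Q2
South,964,529,543
Pacific,446,466,129

Columns: region plus the 3 distinct quarter values (Q1, Q3, Q2).
For example, row South column Q1 takes revenue=964 from the long row (South, Q1).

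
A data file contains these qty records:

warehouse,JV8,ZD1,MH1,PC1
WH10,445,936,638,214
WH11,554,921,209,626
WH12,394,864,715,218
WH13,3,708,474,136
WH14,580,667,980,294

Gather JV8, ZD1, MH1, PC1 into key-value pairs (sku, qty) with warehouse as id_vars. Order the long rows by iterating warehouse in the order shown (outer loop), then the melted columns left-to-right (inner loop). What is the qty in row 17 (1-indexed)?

580

20 rows total (5 × 4). Row 17: index ⌊(17-1)/4⌋ = 4 into warehouse → WH14; (17-1) mod 4 = 0 into the melted columns → JV8.
So row 17 is (WH14, JV8, 580); qty = 580.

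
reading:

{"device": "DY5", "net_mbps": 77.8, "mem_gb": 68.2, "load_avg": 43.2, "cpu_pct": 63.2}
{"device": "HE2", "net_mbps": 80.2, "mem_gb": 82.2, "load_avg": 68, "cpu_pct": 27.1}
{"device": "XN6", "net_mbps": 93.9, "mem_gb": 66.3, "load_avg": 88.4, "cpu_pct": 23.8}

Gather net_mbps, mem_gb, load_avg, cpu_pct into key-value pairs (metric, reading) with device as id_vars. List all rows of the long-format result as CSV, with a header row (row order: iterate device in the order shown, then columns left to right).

Each (device, column) pair becomes one row: 3 × 4 = 12 rows.
For example, (DY5, net_mbps) → reading=77.8.

device,metric,reading
DY5,net_mbps,77.8
DY5,mem_gb,68.2
DY5,load_avg,43.2
DY5,cpu_pct,63.2
HE2,net_mbps,80.2
HE2,mem_gb,82.2
HE2,load_avg,68
HE2,cpu_pct,27.1
XN6,net_mbps,93.9
XN6,mem_gb,66.3
XN6,load_avg,88.4
XN6,cpu_pct,23.8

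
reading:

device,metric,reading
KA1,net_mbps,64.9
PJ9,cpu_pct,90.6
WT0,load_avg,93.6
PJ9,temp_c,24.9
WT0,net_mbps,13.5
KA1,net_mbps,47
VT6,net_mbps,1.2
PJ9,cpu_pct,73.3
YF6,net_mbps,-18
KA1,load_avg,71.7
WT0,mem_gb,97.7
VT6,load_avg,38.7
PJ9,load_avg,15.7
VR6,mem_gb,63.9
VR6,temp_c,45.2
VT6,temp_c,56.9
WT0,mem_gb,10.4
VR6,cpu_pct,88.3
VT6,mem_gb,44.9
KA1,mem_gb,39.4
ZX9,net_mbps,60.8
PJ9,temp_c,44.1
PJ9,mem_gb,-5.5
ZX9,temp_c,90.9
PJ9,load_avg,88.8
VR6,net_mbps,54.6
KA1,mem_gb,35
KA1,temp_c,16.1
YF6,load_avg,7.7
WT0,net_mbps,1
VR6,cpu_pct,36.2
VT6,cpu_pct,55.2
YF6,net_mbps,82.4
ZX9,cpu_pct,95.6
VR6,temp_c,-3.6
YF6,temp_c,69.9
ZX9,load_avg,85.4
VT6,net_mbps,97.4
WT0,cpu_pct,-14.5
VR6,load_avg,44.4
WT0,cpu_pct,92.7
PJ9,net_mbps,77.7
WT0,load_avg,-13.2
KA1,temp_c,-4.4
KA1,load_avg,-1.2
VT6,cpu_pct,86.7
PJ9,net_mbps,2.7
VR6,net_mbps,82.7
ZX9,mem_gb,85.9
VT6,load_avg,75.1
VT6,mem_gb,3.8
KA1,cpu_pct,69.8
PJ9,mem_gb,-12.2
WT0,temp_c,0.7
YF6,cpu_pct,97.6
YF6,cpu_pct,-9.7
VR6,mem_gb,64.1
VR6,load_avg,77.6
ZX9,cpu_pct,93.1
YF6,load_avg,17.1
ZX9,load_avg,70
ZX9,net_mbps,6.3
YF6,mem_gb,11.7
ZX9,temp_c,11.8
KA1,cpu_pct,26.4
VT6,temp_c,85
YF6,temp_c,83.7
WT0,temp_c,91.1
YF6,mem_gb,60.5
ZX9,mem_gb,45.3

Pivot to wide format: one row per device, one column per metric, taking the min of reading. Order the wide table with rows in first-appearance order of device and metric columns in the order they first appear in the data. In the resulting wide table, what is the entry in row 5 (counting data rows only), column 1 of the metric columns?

With rows in first-appearance order of device, row 5 is device=YF6. metric columns in first-appearance order: net_mbps, cpu_pct, load_avg, temp_c, mem_gb; column 1 is net_mbps.
Long rows with device=YF6, metric=net_mbps: min(-18, 82.4) = -18.

-18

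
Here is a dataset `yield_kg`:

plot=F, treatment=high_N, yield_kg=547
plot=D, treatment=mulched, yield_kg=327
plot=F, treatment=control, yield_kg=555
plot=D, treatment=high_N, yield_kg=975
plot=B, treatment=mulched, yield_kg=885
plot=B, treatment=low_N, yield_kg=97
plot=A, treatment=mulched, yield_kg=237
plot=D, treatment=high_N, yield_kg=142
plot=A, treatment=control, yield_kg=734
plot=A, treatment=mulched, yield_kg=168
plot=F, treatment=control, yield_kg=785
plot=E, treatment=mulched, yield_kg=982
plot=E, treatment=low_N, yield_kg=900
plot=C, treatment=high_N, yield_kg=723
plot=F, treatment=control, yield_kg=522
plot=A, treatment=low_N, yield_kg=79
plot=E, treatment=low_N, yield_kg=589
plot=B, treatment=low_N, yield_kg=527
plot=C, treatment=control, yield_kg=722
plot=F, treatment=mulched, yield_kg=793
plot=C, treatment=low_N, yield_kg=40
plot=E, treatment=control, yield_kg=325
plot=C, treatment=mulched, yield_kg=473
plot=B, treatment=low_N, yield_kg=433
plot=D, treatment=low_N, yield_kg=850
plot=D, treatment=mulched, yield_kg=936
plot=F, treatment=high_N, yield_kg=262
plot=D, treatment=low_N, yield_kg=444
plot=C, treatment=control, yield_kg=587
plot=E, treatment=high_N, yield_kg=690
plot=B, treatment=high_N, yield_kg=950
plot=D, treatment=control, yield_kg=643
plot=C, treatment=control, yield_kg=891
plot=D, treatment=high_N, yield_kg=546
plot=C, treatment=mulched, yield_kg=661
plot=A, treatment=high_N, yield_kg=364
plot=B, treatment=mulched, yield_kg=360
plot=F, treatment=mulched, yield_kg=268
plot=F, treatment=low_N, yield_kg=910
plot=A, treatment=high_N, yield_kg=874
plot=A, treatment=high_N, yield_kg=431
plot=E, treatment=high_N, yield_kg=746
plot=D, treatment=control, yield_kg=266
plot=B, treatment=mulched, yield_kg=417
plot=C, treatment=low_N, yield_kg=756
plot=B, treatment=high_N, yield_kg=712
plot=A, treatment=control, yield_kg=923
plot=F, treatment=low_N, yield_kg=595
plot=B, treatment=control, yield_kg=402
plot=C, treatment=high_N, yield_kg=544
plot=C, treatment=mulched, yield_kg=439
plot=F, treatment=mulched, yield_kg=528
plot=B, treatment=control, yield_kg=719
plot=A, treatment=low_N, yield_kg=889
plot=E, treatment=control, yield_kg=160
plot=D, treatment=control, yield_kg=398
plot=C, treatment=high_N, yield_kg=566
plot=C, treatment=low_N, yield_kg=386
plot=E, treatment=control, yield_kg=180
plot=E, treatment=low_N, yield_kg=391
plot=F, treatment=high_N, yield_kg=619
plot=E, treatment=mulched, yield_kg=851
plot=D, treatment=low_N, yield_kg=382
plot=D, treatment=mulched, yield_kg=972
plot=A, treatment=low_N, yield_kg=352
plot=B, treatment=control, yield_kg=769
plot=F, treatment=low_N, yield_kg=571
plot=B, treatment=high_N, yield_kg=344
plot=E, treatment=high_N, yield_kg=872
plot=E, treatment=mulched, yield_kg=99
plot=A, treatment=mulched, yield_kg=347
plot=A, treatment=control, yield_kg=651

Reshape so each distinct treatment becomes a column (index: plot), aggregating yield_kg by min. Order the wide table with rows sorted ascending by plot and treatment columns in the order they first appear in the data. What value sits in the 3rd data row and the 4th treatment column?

40

With rows sorted ascending by plot, row 3 is plot=C. treatment columns in first-appearance order: high_N, mulched, control, low_N; column 4 is low_N.
Long rows with plot=C, treatment=low_N: min(40, 756, 386) = 40.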